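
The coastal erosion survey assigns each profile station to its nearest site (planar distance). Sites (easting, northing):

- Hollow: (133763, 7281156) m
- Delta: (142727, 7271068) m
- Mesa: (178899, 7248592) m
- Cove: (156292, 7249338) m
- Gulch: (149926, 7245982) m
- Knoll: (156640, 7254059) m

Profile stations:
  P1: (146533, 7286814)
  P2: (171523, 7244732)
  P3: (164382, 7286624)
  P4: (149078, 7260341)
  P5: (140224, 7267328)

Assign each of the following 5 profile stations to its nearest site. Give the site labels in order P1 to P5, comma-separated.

P1 → Hollow (d²=195085864.00)
P2 → Mesa (d²=69304976.00)
P3 → Delta (d²=710928161.00)
P4 → Knoll (d²=96647368.00)
P5 → Delta (d²=20252609.00)

Hollow, Mesa, Delta, Knoll, Delta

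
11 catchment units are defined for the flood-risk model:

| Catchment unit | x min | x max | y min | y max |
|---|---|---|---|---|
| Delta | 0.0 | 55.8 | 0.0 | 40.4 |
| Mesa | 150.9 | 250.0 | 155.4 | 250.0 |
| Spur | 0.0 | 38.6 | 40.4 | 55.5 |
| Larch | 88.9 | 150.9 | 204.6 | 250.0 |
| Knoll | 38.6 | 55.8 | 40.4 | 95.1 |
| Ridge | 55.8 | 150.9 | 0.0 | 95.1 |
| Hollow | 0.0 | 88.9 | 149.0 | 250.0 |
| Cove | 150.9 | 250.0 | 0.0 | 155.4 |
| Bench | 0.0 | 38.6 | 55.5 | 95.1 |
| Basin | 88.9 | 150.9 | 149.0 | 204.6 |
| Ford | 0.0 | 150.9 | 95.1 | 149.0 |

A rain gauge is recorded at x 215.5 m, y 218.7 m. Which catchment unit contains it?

The point has x = 215.5 and y = 218.7.
Only Mesa satisfies 150.9 ≤ x ≤ 250.0 and 155.4 ≤ y ≤ 250.0.

Mesa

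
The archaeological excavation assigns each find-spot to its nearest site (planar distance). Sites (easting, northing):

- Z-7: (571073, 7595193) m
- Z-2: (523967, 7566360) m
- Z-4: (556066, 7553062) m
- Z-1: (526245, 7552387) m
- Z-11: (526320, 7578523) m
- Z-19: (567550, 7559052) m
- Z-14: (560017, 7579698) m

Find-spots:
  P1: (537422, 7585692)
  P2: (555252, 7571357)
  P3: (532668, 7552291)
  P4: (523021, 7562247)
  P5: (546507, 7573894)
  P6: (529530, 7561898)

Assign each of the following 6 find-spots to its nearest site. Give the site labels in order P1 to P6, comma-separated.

Z-11, Z-14, Z-1, Z-2, Z-14, Z-2

P1 → Z-11 (d²=174648965.00)
P2 → Z-14 (d²=92277506.00)
P3 → Z-1 (d²=41264145.00)
P4 → Z-2 (d²=17811685.00)
P5 → Z-14 (d²=216206516.00)
P6 → Z-2 (d²=50856413.00)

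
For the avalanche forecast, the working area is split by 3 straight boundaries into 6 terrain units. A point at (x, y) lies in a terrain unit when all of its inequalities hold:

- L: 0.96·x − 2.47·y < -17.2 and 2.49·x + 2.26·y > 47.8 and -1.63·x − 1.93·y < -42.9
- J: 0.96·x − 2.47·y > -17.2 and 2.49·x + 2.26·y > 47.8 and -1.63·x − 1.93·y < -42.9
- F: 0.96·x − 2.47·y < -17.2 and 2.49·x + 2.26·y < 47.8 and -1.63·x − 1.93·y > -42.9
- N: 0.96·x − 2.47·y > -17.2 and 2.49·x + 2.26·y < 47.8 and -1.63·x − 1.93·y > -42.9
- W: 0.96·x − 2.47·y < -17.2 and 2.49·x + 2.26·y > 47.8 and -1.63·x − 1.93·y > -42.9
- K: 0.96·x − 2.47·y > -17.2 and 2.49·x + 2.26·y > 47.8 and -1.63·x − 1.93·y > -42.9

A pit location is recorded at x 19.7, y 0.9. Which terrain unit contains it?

0.96·19.7 − 2.47·0.9 = 16.689, which is > -17.2
2.49·19.7 + 2.26·0.9 = 51.087, which is > 47.8
-1.63·19.7 − 1.93·0.9 = -33.848, which is > -42.9
This sign pattern matches K.

K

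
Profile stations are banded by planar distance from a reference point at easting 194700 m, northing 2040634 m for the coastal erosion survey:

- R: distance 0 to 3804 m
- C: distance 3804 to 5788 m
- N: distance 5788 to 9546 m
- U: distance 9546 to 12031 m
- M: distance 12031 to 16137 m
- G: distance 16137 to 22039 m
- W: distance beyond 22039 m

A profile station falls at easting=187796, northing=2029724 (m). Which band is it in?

M

Distance = √((187796−194700)² + (2029724−2040634)²) = √(47665216.000 + 119028100.000) = 12910.977 m.
12031 ≤ 12910.977 < 16137 → M.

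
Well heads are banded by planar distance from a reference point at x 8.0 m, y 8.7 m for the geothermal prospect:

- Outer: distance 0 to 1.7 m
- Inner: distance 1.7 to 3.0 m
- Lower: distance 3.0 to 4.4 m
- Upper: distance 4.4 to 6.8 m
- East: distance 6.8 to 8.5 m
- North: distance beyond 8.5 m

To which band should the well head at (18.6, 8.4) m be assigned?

Distance = √((18.6−8.0)² + (8.4−8.7)²) = √(112.360 + 0.090) = 10.604 m.
8.5 ≤ 10.604 < ∞ → North.

North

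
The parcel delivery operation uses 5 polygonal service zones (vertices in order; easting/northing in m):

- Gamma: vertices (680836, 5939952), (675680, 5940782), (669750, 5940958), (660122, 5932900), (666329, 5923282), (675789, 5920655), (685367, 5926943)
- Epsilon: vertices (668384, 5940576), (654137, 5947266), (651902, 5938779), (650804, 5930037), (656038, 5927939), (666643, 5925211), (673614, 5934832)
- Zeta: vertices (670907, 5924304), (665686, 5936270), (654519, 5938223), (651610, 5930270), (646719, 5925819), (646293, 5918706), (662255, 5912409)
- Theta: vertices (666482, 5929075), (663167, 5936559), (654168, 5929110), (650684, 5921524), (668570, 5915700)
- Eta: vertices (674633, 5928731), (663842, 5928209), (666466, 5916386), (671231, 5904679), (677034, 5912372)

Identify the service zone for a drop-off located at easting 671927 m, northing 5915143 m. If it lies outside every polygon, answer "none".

Cast a ray rightward from (671927, 5915143). For each polygon, the edges (by vertex number in listed order) whose endpoints lie on opposite sides of northing = 5915143, where each meets that height, and whether that is right or left of the point:
Gamma: no edge straddles that height → 0 crossings.
Epsilon: no edge straddles that height → 0 crossings.
Zeta: 6–7 at easting≈655324.7 (left), 7–1 at easting≈664243.6 (left) → 0 crossings.
Theta: no edge straddles that height → 0 crossings.
Eta: 3–4 at easting≈666971.9 (left), 5–1 at easting≈676627.3 (right) → 1 crossing.
Only Eta has an odd count, so the point is inside Eta.

Eta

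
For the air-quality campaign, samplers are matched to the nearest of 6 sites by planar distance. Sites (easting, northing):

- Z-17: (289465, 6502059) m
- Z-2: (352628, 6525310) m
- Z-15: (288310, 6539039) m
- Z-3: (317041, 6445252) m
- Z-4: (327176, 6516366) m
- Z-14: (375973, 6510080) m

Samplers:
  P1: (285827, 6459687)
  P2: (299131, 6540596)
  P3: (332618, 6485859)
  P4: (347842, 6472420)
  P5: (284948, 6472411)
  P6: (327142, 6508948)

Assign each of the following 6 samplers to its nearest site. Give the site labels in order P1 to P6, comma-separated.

P1 → Z-3 (d²=1182683021.00)
P2 → Z-15 (d²=119518290.00)
P3 → Z-4 (d²=960292413.00)
P4 → Z-3 (d²=1686801825.00)
P5 → Z-17 (d²=899407193.00)
P6 → Z-4 (d²=55027880.00)

Z-3, Z-15, Z-4, Z-3, Z-17, Z-4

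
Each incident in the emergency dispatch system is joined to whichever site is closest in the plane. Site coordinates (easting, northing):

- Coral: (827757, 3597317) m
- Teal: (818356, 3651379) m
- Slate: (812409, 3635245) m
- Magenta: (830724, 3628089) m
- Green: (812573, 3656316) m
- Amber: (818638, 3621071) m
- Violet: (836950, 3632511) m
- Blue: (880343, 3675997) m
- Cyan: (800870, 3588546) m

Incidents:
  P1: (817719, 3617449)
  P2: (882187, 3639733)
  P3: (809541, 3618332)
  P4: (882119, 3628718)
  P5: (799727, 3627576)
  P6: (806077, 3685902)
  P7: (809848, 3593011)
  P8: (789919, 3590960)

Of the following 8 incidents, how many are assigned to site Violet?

P1 → Amber
P2 → Blue
P3 → Amber
P4 → Violet
P5 → Slate
P6 → Green
P7 → Cyan
P8 → Cyan
1 of the 8 goes to Violet.

1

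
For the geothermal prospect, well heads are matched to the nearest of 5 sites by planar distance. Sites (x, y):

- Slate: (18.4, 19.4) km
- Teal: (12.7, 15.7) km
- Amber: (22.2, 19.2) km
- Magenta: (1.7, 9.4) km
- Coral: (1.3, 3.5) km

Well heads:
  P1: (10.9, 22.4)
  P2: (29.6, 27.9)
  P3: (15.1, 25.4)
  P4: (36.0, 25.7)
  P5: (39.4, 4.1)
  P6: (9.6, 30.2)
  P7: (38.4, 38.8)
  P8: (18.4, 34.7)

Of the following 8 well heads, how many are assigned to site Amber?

4

P1 → Teal
P2 → Amber
P3 → Slate
P4 → Amber
P5 → Amber
P6 → Slate
P7 → Amber
P8 → Slate
4 of the 8 go to Amber.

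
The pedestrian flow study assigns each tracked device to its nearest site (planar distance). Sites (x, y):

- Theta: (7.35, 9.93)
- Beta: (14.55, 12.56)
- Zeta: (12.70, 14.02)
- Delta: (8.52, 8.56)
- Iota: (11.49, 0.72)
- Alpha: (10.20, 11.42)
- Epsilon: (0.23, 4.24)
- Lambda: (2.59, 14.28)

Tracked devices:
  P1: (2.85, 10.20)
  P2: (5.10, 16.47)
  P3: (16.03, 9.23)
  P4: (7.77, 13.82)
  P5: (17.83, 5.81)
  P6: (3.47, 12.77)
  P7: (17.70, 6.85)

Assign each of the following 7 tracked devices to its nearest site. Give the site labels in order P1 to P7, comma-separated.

P1 → Lambda (d²=16.71)
P2 → Lambda (d²=11.10)
P3 → Beta (d²=13.28)
P4 → Alpha (d²=11.66)
P5 → Beta (d²=56.32)
P6 → Lambda (d²=3.05)
P7 → Beta (d²=42.53)

Lambda, Lambda, Beta, Alpha, Beta, Lambda, Beta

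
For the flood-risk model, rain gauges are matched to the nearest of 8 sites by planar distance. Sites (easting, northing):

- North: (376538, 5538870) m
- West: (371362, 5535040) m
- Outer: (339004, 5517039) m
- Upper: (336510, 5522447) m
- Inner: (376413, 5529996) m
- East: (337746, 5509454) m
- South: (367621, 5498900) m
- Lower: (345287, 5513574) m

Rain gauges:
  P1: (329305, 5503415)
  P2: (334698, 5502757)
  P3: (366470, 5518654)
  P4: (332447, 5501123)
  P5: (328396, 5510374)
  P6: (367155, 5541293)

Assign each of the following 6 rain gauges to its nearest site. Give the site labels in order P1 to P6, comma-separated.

P1 → East (d²=107720002.00)
P2 → East (d²=54140113.00)
P3 → Inner (d²=227504213.00)
P4 → East (d²=97484962.00)
P5 → East (d²=88268900.00)
P6 → West (d²=56798858.00)

East, East, Inner, East, East, West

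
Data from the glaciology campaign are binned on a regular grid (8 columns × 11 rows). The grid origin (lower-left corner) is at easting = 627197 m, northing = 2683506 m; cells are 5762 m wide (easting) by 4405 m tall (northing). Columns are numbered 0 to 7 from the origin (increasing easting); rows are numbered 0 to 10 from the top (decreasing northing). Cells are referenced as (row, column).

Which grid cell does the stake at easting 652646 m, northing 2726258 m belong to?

Column index: ⌊(652646 − 627197) / 5762⌋ = ⌊4.417⌋ = 4
Row offset from origin: ⌊(2726258 − 2683506) / 4405⌋ = ⌊9.705⌋ = 9 → row 1 (counted from top)

(1, 4)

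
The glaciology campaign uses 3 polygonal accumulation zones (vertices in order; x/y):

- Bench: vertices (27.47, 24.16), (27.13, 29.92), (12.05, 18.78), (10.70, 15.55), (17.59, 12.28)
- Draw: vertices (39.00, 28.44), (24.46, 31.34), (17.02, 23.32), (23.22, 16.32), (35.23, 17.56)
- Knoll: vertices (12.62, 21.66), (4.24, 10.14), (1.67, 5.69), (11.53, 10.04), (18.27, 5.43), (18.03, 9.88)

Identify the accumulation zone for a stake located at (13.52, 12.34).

Knoll

Cast a ray rightward from (13.52, 12.34). For each polygon, the edges (by vertex number in listed order) whose endpoints lie on opposite sides of y = 12.34, where each meets that height, and whether that is right or left of the point:
Bench: 4–5 at x≈17.464 (right), 5–1 at x≈17.640 (right) → 2 crossings.
Draw: no edge straddles that height → 0 crossings.
Knoll: 1–2 at x≈5.840 (left), 6–1 at x≈16.900 (right) → 1 crossing.
Only Knoll has an odd count, so the point is inside Knoll.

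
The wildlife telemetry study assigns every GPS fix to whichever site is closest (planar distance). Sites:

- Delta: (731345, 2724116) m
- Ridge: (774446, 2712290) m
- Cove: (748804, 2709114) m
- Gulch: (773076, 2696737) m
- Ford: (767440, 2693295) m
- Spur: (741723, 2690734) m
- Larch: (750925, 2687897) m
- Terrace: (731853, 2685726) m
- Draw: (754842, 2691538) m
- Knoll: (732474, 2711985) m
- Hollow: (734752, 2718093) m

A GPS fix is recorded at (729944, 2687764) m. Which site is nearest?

Terrace

Squared distances to each site:
Delta: 1323430705.000; Ridge: 2581952680.000; Cove: 811522100.000; Gulch: 1940884153.000; Ford: 1436541977.000; Spur: 147565741.000; Larch: 440220050.000; Terrace: 7797725.000; Draw: 634153480.000; Knoll: 593057741.000; Hollow: 942965105.000.
Minimum at Terrace.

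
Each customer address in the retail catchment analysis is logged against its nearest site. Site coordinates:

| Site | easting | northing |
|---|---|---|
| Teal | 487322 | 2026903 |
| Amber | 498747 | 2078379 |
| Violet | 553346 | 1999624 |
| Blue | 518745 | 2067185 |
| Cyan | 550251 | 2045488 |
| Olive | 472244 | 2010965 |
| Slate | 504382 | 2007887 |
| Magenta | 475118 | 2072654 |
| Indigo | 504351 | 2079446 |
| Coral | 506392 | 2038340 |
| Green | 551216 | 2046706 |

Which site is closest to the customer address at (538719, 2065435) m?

Squared distances to each site:
Teal: 4126366633.000; Amber: 1765307920.000; Violet: 4545036850.000; Blue: 402023176.000; Cyan: 530869833.000; Olive: 7385906525.000; Slate: 4490801873.000; Magenta: 4097201162.000; Indigo: 1377467545.000; Coral: 1779173954.000; Green: 506950450.000.
Minimum at Blue.

Blue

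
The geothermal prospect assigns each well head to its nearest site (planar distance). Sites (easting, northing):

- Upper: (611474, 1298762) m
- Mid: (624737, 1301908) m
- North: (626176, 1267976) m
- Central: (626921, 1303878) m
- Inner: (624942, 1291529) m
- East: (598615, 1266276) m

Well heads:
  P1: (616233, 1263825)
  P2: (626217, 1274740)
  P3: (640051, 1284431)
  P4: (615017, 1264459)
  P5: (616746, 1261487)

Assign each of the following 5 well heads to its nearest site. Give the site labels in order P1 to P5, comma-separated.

P1 → North (d²=116094050.00)
P2 → North (d²=45753377.00)
P3 → Inner (d²=278663485.00)
P4 → North (d²=136892570.00)
P5 → North (d²=131032021.00)

North, North, Inner, North, North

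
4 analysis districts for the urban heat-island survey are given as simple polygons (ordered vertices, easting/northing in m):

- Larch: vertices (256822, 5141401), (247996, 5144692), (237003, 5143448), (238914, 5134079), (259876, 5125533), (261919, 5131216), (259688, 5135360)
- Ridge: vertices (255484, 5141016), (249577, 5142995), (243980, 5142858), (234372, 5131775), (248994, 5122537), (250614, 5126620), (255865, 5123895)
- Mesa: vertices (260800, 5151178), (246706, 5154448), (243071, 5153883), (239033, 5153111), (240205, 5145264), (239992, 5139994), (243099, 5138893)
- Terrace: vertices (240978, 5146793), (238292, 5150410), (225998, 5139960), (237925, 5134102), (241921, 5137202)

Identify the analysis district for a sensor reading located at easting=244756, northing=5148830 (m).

Mesa

Cast a ray rightward from (244756, 5148830). For each polygon, the edges (by vertex number in listed order) whose endpoints lie on opposite sides of northing = 5148830, where each meets that height, and whether that is right or left of the point:
Larch: no edge straddles that height → 0 crossings.
Ridge: no edge straddles that height → 0 crossings.
Mesa: 4–5 at easting≈239672.4 (left), 7–1 at easting≈257416.9 (right) → 1 crossing.
Terrace: 1–2 at easting≈239465.3 (left), 2–3 at easting≈236433.2 (left) → 0 crossings.
Only Mesa has an odd count, so the point is inside Mesa.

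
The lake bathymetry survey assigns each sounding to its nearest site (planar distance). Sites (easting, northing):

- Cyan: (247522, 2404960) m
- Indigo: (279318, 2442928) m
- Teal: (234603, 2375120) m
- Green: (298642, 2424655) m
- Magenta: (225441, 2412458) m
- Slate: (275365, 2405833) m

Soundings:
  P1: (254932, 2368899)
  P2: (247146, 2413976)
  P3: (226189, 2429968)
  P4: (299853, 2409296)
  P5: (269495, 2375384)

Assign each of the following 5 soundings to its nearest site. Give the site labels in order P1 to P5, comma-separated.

Teal, Cyan, Magenta, Green, Slate

P1 → Teal (d²=451969082.00)
P2 → Cyan (d²=81429632.00)
P3 → Magenta (d²=307159604.00)
P4 → Green (d²=237365402.00)
P5 → Slate (d²=961598501.00)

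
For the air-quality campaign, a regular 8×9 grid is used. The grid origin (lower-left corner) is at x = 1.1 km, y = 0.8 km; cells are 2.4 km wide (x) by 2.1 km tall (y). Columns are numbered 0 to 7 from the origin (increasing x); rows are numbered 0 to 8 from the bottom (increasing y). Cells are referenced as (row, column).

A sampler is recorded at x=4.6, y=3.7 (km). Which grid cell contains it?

Column index: ⌊(4.6 − 1.1) / 2.4⌋ = ⌊1.458⌋ = 1
Row offset from origin: ⌊(3.7 − 0.8) / 2.1⌋ = ⌊1.381⌋ = 1 → row 1

(1, 1)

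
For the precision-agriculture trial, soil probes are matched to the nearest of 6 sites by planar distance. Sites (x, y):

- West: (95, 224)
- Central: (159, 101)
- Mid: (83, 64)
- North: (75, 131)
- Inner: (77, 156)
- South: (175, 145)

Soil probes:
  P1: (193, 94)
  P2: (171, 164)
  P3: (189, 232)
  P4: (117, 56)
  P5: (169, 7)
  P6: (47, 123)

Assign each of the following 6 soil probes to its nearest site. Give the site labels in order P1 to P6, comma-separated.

P1 → Central (d²=1205.00)
P2 → South (d²=377.00)
P3 → South (d²=7765.00)
P4 → Mid (d²=1220.00)
P5 → Central (d²=8936.00)
P6 → North (d²=848.00)

Central, South, South, Mid, Central, North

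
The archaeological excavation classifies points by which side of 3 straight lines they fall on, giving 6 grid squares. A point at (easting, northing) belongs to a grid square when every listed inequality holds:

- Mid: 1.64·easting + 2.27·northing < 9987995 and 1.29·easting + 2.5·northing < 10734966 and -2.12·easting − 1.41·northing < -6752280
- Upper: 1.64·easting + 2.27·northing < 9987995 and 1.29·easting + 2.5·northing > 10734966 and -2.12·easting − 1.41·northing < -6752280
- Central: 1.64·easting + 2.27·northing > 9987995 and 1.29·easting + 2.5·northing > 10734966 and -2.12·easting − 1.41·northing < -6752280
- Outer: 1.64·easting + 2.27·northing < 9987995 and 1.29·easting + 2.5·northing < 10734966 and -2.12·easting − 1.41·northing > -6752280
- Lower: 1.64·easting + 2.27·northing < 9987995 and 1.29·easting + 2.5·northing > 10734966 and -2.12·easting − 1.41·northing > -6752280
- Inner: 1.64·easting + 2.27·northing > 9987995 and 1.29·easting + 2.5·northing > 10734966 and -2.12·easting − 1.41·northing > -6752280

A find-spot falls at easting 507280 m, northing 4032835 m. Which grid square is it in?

Upper

1.64·507280 + 2.27·4032835 = 9986474.650, which is < 9987995
1.29·507280 + 2.5·4032835 = 10736478.700, which is > 10734966
-2.12·507280 − 1.41·4032835 = -6761730.950, which is < -6752280
This sign pattern matches Upper.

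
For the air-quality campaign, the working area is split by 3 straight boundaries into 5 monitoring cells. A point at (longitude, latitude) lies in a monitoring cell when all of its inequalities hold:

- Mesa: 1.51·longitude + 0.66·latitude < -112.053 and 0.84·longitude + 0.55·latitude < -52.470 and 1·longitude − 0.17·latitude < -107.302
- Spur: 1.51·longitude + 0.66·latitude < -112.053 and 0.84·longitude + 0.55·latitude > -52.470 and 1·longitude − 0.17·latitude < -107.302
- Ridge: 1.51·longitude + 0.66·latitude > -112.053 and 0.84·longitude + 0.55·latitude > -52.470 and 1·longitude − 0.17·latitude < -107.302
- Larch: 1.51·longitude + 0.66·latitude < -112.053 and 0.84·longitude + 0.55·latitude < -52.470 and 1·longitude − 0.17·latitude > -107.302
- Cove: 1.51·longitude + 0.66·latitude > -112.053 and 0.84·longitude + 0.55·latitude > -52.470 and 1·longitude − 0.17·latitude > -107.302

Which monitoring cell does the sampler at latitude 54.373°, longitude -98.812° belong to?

Mesa

1.51·-98.812 + 0.66·54.373 = -113.320, which is < -112.053
0.84·-98.812 + 0.55·54.373 = -53.097, which is < -52.470
1·-98.812 − 0.17·54.373 = -108.055, which is < -107.302
This sign pattern matches Mesa.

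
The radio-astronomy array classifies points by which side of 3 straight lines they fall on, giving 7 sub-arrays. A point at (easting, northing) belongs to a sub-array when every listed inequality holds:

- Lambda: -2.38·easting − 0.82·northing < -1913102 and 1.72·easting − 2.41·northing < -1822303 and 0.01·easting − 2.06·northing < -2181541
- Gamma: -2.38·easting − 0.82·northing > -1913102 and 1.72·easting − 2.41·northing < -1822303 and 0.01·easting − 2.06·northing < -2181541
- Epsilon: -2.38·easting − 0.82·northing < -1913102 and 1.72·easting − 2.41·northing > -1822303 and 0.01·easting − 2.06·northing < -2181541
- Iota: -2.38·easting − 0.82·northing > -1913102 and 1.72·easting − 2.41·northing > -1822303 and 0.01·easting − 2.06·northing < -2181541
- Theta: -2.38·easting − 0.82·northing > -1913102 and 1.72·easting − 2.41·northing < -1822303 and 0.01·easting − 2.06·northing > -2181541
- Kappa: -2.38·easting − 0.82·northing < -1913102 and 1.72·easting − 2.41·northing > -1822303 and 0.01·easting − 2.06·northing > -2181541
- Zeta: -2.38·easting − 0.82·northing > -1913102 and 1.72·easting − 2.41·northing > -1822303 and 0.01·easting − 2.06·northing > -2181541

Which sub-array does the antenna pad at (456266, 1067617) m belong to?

Epsilon

-2.38·456266 − 0.82·1067617 = -1961359.020, which is < -1913102
1.72·456266 − 2.41·1067617 = -1788179.450, which is > -1822303
0.01·456266 − 2.06·1067617 = -2194728.360, which is < -2181541
This sign pattern matches Epsilon.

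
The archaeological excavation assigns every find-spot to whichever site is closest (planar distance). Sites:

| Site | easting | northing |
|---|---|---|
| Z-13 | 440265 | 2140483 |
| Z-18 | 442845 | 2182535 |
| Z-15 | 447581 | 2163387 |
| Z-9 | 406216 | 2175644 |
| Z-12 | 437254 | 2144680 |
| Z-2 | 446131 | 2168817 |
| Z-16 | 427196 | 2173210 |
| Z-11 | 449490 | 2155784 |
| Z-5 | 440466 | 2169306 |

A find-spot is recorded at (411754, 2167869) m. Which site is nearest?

Z-9

Squared distances to each site:
Z-13: 1562870117.000; Z-18: 1181741837.000; Z-15: 1303662253.000; Z-9: 91120069.000; Z-12: 1187979721.000; Z-2: 1182676833.000; Z-16: 266981645.000; Z-11: 1570052921.000; Z-5: 826443913.000.
Minimum at Z-9.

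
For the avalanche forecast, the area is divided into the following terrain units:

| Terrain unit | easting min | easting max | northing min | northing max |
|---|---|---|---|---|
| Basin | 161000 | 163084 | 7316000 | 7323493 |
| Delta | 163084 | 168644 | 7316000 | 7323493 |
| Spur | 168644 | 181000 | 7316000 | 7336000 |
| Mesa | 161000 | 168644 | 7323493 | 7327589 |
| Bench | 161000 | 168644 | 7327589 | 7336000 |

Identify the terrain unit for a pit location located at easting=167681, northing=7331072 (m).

Bench

The point has easting = 167681 and northing = 7331072.
Only Bench satisfies 161000 ≤ easting ≤ 168644 and 7327589 ≤ northing ≤ 7336000.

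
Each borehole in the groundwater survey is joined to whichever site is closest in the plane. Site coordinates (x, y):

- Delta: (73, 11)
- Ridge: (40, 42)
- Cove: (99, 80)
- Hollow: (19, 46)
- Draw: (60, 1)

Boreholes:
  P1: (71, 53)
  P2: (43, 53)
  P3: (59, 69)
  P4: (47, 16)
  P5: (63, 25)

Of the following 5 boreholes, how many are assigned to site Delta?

P1 → Ridge
P2 → Ridge
P3 → Ridge
P4 → Draw
P5 → Delta
1 of the 5 goes to Delta.

1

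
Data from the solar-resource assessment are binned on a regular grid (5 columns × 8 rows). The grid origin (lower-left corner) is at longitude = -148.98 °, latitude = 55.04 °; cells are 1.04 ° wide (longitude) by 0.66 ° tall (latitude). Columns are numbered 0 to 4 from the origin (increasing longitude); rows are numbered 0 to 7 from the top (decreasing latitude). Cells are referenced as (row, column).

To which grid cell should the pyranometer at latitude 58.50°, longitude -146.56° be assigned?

(2, 2)

Column index: ⌊(-146.56 − -148.98) / 1.04⌋ = ⌊2.327⌋ = 2
Row offset from origin: ⌊(58.50 − 55.04) / 0.66⌋ = ⌊5.242⌋ = 5 → row 2 (counted from top)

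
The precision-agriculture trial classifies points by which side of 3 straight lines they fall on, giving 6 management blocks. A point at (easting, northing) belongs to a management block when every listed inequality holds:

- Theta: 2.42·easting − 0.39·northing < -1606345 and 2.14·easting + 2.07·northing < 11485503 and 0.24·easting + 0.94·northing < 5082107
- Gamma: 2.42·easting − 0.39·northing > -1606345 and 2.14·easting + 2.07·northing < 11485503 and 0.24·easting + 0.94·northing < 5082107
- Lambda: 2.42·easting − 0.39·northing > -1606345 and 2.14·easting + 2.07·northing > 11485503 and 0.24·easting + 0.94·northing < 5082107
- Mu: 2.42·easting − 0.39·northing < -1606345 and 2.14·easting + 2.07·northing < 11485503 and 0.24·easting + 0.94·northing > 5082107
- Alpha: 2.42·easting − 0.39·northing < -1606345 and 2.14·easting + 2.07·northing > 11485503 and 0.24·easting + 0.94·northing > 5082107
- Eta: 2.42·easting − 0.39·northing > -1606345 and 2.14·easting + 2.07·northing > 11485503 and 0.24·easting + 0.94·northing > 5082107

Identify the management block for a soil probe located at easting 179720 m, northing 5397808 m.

Alpha

2.42·179720 − 0.39·5397808 = -1670222.720, which is < -1606345
2.14·179720 + 2.07·5397808 = 11558063.360, which is > 11485503
0.24·179720 + 0.94·5397808 = 5117072.320, which is > 5082107
This sign pattern matches Alpha.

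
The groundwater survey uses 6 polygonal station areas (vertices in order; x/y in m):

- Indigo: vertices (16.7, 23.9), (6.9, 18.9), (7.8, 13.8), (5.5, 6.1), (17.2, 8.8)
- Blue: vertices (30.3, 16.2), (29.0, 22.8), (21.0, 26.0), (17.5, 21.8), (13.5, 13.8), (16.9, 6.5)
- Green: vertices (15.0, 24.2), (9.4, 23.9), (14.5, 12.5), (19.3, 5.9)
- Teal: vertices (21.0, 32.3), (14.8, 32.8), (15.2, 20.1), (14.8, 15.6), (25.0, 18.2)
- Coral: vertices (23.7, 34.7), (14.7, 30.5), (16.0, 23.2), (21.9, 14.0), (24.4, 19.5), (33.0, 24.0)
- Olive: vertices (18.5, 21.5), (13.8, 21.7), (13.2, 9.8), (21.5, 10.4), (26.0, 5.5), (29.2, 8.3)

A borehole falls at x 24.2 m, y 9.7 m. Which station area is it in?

Cast a ray rightward from (24.2, 9.7). For each polygon, the edges (by vertex number in listed order) whose endpoints lie on opposite sides of y = 9.7, where each meets that height, and whether that is right or left of the point:
Indigo: 3–4 at x≈6.58 (left), 5–1 at x≈17.17 (left) → 0 crossings.
Blue: 5–6 at x≈15.41 (left), 6–1 at x≈21.32 (left) → 0 crossings.
Green: 3–4 at x≈16.54 (left), 4–1 at x≈18.41 (left) → 0 crossings.
Teal: no edge straddles that height → 0 crossings.
Coral: no edge straddles that height → 0 crossings.
Olive: 4–5 at x≈22.14 (left), 6–1 at x≈28.07 (right) → 1 crossing.
Only Olive has an odd count, so the point is inside Olive.

Olive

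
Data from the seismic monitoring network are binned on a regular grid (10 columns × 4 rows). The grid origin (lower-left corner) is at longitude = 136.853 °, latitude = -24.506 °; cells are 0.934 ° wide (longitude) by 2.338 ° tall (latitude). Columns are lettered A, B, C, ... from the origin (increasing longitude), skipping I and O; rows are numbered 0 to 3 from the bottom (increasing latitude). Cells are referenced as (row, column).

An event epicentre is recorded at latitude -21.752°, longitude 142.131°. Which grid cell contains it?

Column index: ⌊(142.131 − 136.853) / 0.934⌋ = ⌊5.651⌋ = 5 → column F
Row offset from origin: ⌊(-21.752 − -24.506) / 2.338⌋ = ⌊1.178⌋ = 1 → row 1

(1, F)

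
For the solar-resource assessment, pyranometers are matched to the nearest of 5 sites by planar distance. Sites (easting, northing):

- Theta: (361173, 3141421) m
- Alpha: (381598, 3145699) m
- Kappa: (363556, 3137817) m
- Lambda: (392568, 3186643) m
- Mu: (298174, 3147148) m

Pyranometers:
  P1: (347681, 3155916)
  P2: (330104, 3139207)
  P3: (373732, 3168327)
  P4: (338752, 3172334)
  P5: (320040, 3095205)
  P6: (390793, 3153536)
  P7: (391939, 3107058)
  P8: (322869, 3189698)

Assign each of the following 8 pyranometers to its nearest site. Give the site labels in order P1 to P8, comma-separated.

Theta, Theta, Alpha, Theta, Mu, Alpha, Alpha, Mu

P1 → Theta (d²=392139089.00)
P2 → Theta (d²=970184557.00)
P3 → Alpha (d²=573900340.00)
P4 → Theta (d²=1458314810.00)
P5 → Mu (d²=3176197205.00)
P6 → Alpha (d²=145966594.00)
P7 → Alpha (d²=1600063162.00)
P8 → Mu (d²=2420345525.00)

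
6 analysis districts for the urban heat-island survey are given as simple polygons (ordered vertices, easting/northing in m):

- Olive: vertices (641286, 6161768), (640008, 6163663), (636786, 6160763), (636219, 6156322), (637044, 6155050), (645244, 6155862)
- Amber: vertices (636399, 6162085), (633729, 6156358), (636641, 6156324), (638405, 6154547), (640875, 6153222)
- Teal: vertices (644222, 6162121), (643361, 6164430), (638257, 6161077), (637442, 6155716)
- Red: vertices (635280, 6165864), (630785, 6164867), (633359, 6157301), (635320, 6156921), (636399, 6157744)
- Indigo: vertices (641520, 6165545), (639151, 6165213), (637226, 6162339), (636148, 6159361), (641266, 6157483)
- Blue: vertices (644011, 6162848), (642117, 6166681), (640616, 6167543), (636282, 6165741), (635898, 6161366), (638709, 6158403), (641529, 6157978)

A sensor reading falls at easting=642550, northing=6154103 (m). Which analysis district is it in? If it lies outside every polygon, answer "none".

none

Cast a ray rightward from (642550, 6154103). For each polygon, the edges (by vertex number in listed order) whose endpoints lie on opposite sides of northing = 6154103, where each meets that height, and whether that is right or left of the point:
Olive: no edge straddles that height → 0 crossings.
Amber: 4–5 at easting≈639232.7 (left), 5–1 at easting≈640430.1 (left) → 0 crossings.
Teal: no edge straddles that height → 0 crossings.
Red: no edge straddles that height → 0 crossings.
Indigo: no edge straddles that height → 0 crossings.
Blue: no edge straddles that height → 0 crossings.
All counts are even, so the point lies outside every listed polygon.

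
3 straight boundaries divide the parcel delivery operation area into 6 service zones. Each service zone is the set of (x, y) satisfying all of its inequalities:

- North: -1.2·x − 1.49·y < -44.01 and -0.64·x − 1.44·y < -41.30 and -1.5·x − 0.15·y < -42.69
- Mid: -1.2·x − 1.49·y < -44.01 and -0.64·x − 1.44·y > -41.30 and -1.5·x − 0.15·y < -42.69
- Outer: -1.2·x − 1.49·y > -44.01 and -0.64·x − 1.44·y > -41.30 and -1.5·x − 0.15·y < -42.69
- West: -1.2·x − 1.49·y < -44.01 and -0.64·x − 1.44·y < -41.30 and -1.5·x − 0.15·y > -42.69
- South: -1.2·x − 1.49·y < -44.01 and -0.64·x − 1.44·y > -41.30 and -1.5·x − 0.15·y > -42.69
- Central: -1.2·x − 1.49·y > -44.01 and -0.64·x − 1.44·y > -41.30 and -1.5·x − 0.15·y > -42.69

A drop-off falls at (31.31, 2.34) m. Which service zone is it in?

Outer

-1.2·31.31 − 1.49·2.34 = -41.059, which is > -44.01
-0.64·31.31 − 1.44·2.34 = -23.408, which is > -41.30
-1.5·31.31 − 0.15·2.34 = -47.316, which is < -42.69
This sign pattern matches Outer.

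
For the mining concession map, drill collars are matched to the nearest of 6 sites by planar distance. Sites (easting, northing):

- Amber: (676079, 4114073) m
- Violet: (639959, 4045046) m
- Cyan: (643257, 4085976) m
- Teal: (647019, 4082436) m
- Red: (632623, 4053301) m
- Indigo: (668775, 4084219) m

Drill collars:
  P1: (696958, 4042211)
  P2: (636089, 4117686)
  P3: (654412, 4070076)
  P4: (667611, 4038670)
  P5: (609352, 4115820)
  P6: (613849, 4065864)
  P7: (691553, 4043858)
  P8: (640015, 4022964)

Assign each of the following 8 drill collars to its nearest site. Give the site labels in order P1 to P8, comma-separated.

P1 → Indigo (d²=2558953553.00)
P2 → Cyan (d²=1056904324.00)
P3 → Teal (d²=207426049.00)
P4 → Violet (d²=805286480.00)
P5 → Cyan (d²=2040213361.00)
P6 → Red (d²=510292045.00)
P7 → Indigo (d²=2147847605.00)
P8 → Violet (d²=487617860.00)

Indigo, Cyan, Teal, Violet, Cyan, Red, Indigo, Violet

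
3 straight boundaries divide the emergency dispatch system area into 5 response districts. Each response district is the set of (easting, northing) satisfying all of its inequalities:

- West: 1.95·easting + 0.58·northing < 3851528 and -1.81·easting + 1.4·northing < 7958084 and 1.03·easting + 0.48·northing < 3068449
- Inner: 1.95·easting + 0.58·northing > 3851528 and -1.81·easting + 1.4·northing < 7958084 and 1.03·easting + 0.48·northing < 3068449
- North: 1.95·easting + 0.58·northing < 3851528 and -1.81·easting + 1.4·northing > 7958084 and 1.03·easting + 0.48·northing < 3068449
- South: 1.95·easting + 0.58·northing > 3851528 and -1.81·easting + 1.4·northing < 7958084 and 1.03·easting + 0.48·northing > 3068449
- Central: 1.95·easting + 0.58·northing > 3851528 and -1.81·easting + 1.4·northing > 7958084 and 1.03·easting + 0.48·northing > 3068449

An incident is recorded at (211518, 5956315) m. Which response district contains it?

South

1.95·211518 + 0.58·5956315 = 3867122.800, which is > 3851528
-1.81·211518 + 1.4·5956315 = 7955993.420, which is < 7958084
1.03·211518 + 0.48·5956315 = 3076894.740, which is > 3068449
This sign pattern matches South.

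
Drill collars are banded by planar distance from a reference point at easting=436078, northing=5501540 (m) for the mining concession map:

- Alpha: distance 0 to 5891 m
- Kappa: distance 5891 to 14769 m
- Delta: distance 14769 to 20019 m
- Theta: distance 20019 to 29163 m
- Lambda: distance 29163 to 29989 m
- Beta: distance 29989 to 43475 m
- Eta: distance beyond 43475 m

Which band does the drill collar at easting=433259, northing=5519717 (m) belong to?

Distance = √((433259−436078)² + (5519717−5501540)²) = √(7946761.000 + 330403329.000) = 18394.295 m.
14769 ≤ 18394.295 < 20019 → Delta.

Delta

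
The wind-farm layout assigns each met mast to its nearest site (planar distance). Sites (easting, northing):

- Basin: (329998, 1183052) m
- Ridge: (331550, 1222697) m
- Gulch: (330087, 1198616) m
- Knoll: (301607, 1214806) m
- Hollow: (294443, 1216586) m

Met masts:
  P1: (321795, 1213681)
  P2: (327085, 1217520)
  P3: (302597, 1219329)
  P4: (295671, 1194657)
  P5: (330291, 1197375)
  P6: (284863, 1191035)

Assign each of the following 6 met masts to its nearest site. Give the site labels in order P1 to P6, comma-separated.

Ridge, Ridge, Knoll, Knoll, Gulch, Hollow

P1 → Ridge (d²=176448281.00)
P2 → Ridge (d²=46737554.00)
P3 → Knoll (d²=21437629.00)
P4 → Knoll (d²=441218297.00)
P5 → Gulch (d²=1581697.00)
P6 → Hollow (d²=744630001.00)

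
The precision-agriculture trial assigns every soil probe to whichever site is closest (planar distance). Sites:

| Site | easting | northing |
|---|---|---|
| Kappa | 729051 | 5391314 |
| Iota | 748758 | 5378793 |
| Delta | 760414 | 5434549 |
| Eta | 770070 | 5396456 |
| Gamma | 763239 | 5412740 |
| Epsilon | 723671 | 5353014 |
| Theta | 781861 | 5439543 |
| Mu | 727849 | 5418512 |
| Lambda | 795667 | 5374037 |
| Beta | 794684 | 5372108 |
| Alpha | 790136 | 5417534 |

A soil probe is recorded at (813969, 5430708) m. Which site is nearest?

Alpha

Squared distances to each site:
Kappa: 8762953960.000; Iota: 6947641746.000; Delta: 2882891306.000; Eta: 3100321705.000; Gamma: 2896381924.000; Epsilon: 14190086440.000; Theta: 1108980889.000; Mu: 7565396816.000; Lambda: 3546565445.000; Beta: 3805871225.000; Alpha: 741566165.000.
Minimum at Alpha.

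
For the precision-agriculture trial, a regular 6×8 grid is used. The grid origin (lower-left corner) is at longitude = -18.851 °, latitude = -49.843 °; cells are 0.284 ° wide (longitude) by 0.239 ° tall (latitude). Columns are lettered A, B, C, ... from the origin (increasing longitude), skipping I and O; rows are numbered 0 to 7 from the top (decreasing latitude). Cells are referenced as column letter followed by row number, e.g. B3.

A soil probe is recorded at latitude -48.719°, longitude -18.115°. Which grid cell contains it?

Column index: ⌊(-18.115 − -18.851) / 0.284⌋ = ⌊2.592⌋ = 2 → column C
Row offset from origin: ⌊(-48.719 − -49.843) / 0.239⌋ = ⌊4.703⌋ = 4 → row 3 (counted from top)

C3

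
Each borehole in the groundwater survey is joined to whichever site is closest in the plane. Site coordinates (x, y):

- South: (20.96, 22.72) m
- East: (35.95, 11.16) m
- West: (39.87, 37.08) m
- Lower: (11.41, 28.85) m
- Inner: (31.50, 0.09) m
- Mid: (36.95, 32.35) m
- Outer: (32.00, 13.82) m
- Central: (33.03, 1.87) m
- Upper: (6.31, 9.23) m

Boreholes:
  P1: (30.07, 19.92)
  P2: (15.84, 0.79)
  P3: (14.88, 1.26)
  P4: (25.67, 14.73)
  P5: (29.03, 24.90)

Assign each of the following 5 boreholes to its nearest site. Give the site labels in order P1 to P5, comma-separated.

P1 → Outer (d²=40.93)
P2 → Upper (d²=162.05)
P3 → Upper (d²=136.97)
P4 → Outer (d²=40.90)
P5 → South (d²=69.88)

Outer, Upper, Upper, Outer, South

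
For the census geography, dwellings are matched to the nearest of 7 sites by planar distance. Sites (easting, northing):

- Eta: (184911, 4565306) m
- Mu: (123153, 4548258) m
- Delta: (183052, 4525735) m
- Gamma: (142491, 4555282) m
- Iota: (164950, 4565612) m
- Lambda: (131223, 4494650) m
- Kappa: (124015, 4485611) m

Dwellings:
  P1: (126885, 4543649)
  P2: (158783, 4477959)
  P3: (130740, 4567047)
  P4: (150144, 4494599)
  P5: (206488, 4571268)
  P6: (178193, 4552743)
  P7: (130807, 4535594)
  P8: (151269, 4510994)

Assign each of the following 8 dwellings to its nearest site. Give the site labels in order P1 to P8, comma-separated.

P1 → Mu (d²=35170705.00)
P2 → Lambda (d²=1038143081.00)
P3 → Gamma (d²=276501226.00)
P4 → Lambda (d²=358006842.00)
P5 → Eta (d²=501112373.00)
P6 → Eta (d²=202960493.00)
P7 → Mu (d²=218960612.00)
P8 → Lambda (d²=668968452.00)

Mu, Lambda, Gamma, Lambda, Eta, Eta, Mu, Lambda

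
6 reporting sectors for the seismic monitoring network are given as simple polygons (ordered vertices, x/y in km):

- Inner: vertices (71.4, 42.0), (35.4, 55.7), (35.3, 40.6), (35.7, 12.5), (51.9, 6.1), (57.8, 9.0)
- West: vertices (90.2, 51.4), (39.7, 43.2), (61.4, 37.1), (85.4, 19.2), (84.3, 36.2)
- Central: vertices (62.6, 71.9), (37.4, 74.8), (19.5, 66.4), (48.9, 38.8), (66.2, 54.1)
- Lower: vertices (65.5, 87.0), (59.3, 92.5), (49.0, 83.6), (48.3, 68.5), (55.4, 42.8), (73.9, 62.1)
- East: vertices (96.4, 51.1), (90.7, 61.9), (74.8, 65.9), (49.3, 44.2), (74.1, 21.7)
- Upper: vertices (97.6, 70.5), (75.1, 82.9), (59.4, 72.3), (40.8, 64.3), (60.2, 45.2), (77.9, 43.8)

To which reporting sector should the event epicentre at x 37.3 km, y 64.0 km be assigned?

Central

Cast a ray rightward from (37.3, 64.0). For each polygon, the edges (by vertex number in listed order) whose endpoints lie on opposite sides of y = 64.0, where each meets that height, and whether that is right or left of the point:
Inner: no edge straddles that height → 0 crossings.
West: no edge straddles that height → 0 crossings.
Central: 3–4 at x≈22.06 (left), 5–1 at x≈64.20 (right) → 1 crossing.
Lower: 4–5 at x≈49.54 (right), 6–1 at x≈73.26 (right) → 2 crossings.
East: 2–3 at x≈82.35 (right), 3–4 at x≈72.57 (right) → 2 crossings.
Upper: 4–5 at x≈41.10 (right), 6–1 at x≈92.80 (right) → 2 crossings.
Only Central has an odd count, so the point is inside Central.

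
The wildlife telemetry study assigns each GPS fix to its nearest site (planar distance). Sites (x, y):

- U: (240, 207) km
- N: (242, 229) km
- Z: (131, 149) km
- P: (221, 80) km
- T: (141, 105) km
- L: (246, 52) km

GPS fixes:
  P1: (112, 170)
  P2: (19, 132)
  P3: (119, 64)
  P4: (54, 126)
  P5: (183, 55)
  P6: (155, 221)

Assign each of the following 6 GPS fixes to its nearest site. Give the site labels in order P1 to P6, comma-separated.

Z, Z, T, Z, P, Z

P1 → Z (d²=802.00)
P2 → Z (d²=12833.00)
P3 → T (d²=2165.00)
P4 → Z (d²=6458.00)
P5 → P (d²=2069.00)
P6 → Z (d²=5760.00)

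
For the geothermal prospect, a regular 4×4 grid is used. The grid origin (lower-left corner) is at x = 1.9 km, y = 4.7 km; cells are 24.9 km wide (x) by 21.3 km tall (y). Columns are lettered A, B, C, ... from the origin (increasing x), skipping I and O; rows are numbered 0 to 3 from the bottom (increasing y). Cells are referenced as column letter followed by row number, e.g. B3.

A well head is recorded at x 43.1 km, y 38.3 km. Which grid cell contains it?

B1

Column index: ⌊(43.1 − 1.9) / 24.9⌋ = ⌊1.655⌋ = 1 → column B
Row offset from origin: ⌊(38.3 − 4.7) / 21.3⌋ = ⌊1.577⌋ = 1 → row 1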